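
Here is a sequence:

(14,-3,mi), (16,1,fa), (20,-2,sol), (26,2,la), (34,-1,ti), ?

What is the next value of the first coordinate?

44

For the first coordinate, differences are 2, 4, 6, … (increasing by 2 each time): 14, 16, 20, 26, 34 → 44.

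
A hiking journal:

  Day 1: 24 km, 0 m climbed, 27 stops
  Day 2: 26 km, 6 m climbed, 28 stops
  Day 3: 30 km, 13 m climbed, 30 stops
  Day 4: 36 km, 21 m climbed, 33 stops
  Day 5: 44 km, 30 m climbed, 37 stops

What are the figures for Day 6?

Km — differences are 2, 4, 6, … (increasing by 2 each time): 24, 26, 30, 36, 44 → 54.
M climbed: differences are 6, 7, 8, … (increasing by 1 each time); 0, 6, 13, 21, 30 → 40.
Stops: differences are 1, 2, 3, … (increasing by 1 each time), so 27, 28, 30, 33, 37 → 42.
Putting it together: 54 km, 40 m climbed, 42 stops.

54 km, 40 m climbed, 42 stops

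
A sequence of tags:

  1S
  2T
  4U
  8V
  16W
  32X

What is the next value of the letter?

Y

Letter: letters move forward 1 place in the alphabet; S, T, U, V, W, X → Y.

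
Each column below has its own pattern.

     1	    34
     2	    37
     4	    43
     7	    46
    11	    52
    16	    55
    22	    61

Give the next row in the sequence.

29  64

For the first component, differences are 1, 2, 3, … (increasing by 1 each time): 1, 2, 4, 7, 11, 16, 22 → 29.
Second component: alternating steps +3, +6, +3, +6, …, so 34, 37, 43, 46, 52, 55, 61 → 64.
Combining the parts gives 29  64.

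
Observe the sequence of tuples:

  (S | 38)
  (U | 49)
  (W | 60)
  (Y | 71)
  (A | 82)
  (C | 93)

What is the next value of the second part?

Second part: 38, 49, 60, 71, 82, 93 → 104 (+11 each step).

104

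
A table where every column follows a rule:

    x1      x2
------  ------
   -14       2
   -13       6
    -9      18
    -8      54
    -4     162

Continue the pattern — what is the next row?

Column x1 goes -14, -13, -9, -8, -4 → -3 (alternating steps +1, +4, +1, +4, …).
Column x2: ×3 each step, so 2, 6, 18, 54, 162 → 486.
Combining the parts gives -3  486.

-3  486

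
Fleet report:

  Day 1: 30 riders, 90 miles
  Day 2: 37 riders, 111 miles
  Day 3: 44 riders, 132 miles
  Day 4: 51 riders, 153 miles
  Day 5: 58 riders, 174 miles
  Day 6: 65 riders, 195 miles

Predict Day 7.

72 riders, 216 miles

For the riders, +7 each step: 30, 37, 44, 51, 58, 65 → 72.
Miles goes 90, 111, 132, 153, 174, 195 → 216 (always 3 × the riders).
So the next line is 72 riders, 216 miles.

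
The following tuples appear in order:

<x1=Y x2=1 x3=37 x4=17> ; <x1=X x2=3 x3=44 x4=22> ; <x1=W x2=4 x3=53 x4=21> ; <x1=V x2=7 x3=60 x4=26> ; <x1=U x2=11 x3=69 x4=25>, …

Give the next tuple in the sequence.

X1: Y, X, W, V, U → T (letters move back 1 place in the alphabet).
X2: each term is the sum of the two before it; 1, 3, 4, 7, 11 → 18.
X3: alternating steps +7, +9, +7, +9, …, so 37, 44, 53, 60, 69 → 76.
X4: 17, 22, 21, 26, 25 → 30 (alternating steps +5, −1, +5, −1, …).
So the next tuple is <x1=T x2=18 x3=76 x4=30>.

<x1=T x2=18 x3=76 x4=30>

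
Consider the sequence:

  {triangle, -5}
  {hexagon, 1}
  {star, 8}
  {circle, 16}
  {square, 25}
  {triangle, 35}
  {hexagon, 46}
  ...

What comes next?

{star, 58}

Shape — repeats triangle → hexagon → star → circle → square: triangle, hexagon, star, circle, square, triangle, hexagon → star.
For the second part, differences are 6, 7, 8, … (increasing by 1 each time): -5, 1, 8, 16, 25, 35, 46 → 58.
Putting it together: {star, 58}.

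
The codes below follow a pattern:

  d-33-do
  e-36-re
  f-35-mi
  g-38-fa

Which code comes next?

Letter: letters move forward 1 place in the alphabet, so d, e, f, g → h.
Second component: alternating steps +3, −1, +3, −1, …; 33, 36, 35, 38 → 37.
Note: runs through the solfège scale do→ti, so do, re, mi, fa → sol.
Putting it together: h-37-sol.

h-37-sol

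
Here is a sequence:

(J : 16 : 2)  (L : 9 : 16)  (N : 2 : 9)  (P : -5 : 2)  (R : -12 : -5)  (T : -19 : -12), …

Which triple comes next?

Letter: J, L, N, P, R, T → V (letters move forward 2 places in the alphabet).
Second component: 16, 9, 2, -5, -12, -19 → -26 (−7 each step).
Third component: always the previous value of the second component, so 2, 16, 9, 2, -5, -12 → -19.
Putting it together: (V : -26 : -19).

(V : -26 : -19)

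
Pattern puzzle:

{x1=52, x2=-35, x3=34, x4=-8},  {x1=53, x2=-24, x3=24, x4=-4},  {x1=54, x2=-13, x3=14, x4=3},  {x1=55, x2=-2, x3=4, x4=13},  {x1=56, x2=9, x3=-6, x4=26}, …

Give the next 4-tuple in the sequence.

{x1=57, x2=20, x3=-16, x4=42}

X1: +1 each step, so 52, 53, 54, 55, 56 → 57.
X2 — +11 each step: -35, -24, -13, -2, 9 → 20.
X3 goes 34, 24, 14, 4, -6 → -16 (−10 each step).
X4: -8, -4, 3, 13, 26 → 42 (differences are 4, 7, 10, … (increasing by 3 each time)).
So the next 4-tuple is {x1=57, x2=20, x3=-16, x4=42}.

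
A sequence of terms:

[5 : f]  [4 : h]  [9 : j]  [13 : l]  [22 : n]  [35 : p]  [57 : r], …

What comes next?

[92 : t]

First component: each term is the sum of the two before it; 5, 4, 9, 13, 22, 35, 57 → 92.
For the letter, letters move forward 2 places in the alphabet: f, h, j, l, n, p, r → t.
Putting it together: [92 : t].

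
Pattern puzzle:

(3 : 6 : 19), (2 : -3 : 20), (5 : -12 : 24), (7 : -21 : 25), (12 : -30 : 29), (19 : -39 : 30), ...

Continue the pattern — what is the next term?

(31 : -48 : 34)

First entry: 3, 2, 5, 7, 12, 19 → 31 (each term is the sum of the two before it).
Second entry: 6, -3, -12, -21, -30, -39 → -48 (−9 each step).
Third entry: alternating steps +1, +4, +1, +4, …, so 19, 20, 24, 25, 29, 30 → 34.
So the next term is (31 : -48 : 34).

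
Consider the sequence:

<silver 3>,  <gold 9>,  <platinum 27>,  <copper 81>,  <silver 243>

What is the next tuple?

Metal: repeats silver → gold → platinum → copper; silver, gold, platinum, copper, silver → gold.
Second slot — ×3 each step: 3, 9, 27, 81, 243 → 729.
Putting it together: <gold 729>.

<gold 729>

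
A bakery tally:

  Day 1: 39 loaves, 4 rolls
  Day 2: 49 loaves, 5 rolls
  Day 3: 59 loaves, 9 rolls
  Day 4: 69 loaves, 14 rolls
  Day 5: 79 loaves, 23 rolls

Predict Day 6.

89 loaves, 37 rolls

Loaves — +10 each step: 39, 49, 59, 69, 79 → 89.
Rolls — each term is the sum of the two before it: 4, 5, 9, 14, 23 → 37.
So the next record is 89 loaves, 37 rolls.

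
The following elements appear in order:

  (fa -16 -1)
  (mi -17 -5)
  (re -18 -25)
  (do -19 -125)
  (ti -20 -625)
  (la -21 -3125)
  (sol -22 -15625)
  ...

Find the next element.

(fa -23 -78125)

For the note, runs backward through the solfège scale do→ti: fa, mi, re, do, ti, la, sol → fa.
Second entry goes -16, -17, -18, -19, -20, -21, -22 → -23 (−1 each step).
Third entry: ×5 each step, so -1, -5, -25, -125, -625, -3125, -15625 → -78125.
Putting it together: (fa -23 -78125).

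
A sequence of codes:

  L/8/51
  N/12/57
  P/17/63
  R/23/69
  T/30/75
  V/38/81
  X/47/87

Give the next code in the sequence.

Letter: letters move forward 2 places in the alphabet; L, N, P, R, T, V, X → Z.
Second component goes 8, 12, 17, 23, 30, 38, 47 → 57 (differences are 4, 5, 6, … (increasing by 1 each time)).
Third component: 51, 57, 63, 69, 75, 81, 87 → 93 (+6 each step).
Combining the parts gives Z/57/93.

Z/57/93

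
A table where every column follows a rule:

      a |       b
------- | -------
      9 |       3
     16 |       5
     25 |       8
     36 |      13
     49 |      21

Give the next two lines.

64  34; 81  55

Column a goes 9, 16, 25, 36, 49 → 64 → 81 (perfect squares: 3², 4², 5², …).
Column b: each term is the sum of the two before it, so 3, 5, 8, 13, 21 → 34 → 55.
So the next two lines are 64  34 and 81  55.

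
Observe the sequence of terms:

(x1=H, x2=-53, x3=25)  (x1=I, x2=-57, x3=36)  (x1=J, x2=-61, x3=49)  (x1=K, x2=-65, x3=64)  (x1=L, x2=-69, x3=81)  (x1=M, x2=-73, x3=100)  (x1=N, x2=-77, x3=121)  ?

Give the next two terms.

(x1=O, x2=-81, x3=144), (x1=P, x2=-85, x3=169)

X1: letters move forward 1 place in the alphabet; H, I, J, K, L, M, N → O → P.
X2: −4 each step, so -53, -57, -61, -65, -69, -73, -77 → -81 → -85.
X3 — perfect squares: 5², 6², 7², …: 25, 36, 49, 64, 81, 100, 121 → 144 → 169.
So the next two terms are (x1=O, x2=-81, x3=144) and (x1=P, x2=-85, x3=169).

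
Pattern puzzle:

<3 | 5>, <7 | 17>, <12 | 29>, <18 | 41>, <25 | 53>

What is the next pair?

First value: differences are 4, 5, 6, … (increasing by 1 each time), so 3, 7, 12, 18, 25 → 33.
For the second value, +12 each step: 5, 17, 29, 41, 53 → 65.
Combining the parts gives <33 | 65>.

<33 | 65>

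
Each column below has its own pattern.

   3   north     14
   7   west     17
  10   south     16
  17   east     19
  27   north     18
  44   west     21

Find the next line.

First component: each term is the sum of the two before it, so 3, 7, 10, 17, 27, 44 → 71.
For the direction, repeats north → west → south → east: north, west, south, east, north, west → south.
Third component goes 14, 17, 16, 19, 18, 21 → 20 (alternating steps +3, −1, +3, −1, …).
Putting it together: 71  south  20.

71  south  20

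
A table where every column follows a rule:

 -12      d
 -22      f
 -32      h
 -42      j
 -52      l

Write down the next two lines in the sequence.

First component: −10 each step; -12, -22, -32, -42, -52 → -62 → -72.
For the letter, letters move forward 2 places in the alphabet: d, f, h, j, l → n → p.
Putting the parts together: -62  n and then -72  p.

-62  n; -72  p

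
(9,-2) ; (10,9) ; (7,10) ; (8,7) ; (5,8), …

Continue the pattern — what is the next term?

(6,5)

First component: alternating steps +1, −3, +1, −3, …; 9, 10, 7, 8, 5 → 6.
Second component: -2, 9, 10, 7, 8 → 5 (always the previous value of the first component).
Putting it together: (6,5).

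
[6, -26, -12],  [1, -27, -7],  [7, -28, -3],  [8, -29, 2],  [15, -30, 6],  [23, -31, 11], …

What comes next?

[38, -32, 15]

First coordinate — each term is the sum of the two before it: 6, 1, 7, 8, 15, 23 → 38.
For the second coordinate, −1 each step: -26, -27, -28, -29, -30, -31 → -32.
Third coordinate: -12, -7, -3, 2, 6, 11 → 15 (alternating steps +5, +4, +5, +4, …).
So the next element is [38, -32, 15].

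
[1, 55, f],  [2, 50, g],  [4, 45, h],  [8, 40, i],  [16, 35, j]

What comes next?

First value: 1, 2, 4, 8, 16 → 32 (×2 each step).
For the second value, −5 each step: 55, 50, 45, 40, 35 → 30.
Letter — letters move forward 1 place in the alphabet: f, g, h, i, j → k.
Combining the parts gives [32, 30, k].

[32, 30, k]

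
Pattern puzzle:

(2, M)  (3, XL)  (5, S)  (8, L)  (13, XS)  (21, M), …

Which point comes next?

First part: each term is the sum of the two before it; 2, 3, 5, 8, 13, 21 → 34.
Size: repeats M → XL → S → L → XS, so M, XL, S, L, XS, M → XL.
Putting it together: (34, XL).

(34, XL)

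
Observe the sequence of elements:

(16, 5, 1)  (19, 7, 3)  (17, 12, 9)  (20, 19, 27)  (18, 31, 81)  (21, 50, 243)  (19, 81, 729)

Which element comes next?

First slot — alternating steps +3, −2, +3, −2, …: 16, 19, 17, 20, 18, 21, 19 → 22.
Second slot: 5, 7, 12, 19, 31, 50, 81 → 131 (each term is the sum of the two before it).
Third slot — ×3 each step: 1, 3, 9, 27, 81, 243, 729 → 2187.
Putting it together: (22, 131, 2187).

(22, 131, 2187)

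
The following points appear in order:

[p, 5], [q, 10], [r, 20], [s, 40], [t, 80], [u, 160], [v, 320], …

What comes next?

[w, 640]

For the letter, letters move forward 1 place in the alphabet: p, q, r, s, t, u, v → w.
Second coordinate — ×2 each step: 5, 10, 20, 40, 80, 160, 320 → 640.
So the next point is [w, 640].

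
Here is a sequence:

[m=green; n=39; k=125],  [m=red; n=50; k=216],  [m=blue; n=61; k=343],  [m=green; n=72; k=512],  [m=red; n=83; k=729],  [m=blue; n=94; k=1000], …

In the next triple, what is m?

M: green, red, blue, green, red, blue → green (repeats green → red → blue).

green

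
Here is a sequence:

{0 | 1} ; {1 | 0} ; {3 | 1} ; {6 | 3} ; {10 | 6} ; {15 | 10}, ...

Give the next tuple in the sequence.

{21 | 15}

First part — differences are 1, 2, 3, … (increasing by 1 each time): 0, 1, 3, 6, 10, 15 → 21.
Second part: always the previous value of the first part; 1, 0, 1, 3, 6, 10 → 15.
Combining the parts gives {21 | 15}.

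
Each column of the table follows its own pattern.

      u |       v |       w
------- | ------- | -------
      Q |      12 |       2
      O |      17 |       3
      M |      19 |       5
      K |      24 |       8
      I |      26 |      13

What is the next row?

G  31  21

Column u goes Q, O, M, K, I → G (letters move back 2 places in the alphabet).
Column v: 12, 17, 19, 24, 26 → 31 (alternating steps +5, +2, +5, +2, …).
Column w: 2, 3, 5, 8, 13 → 21 (each term is the sum of the two before it).
Putting it together: G  31  21.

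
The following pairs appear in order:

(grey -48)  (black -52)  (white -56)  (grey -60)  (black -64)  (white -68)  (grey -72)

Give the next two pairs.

(black -76), (white -80)

Shade: grey, black, white, grey, black, white, grey → black → white (repeats grey → black → white).
Second slot: −4 each step, so -48, -52, -56, -60, -64, -68, -72 → -76 → -80.
Putting the parts together: (black -76) and then (white -80).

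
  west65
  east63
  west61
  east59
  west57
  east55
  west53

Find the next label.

east51

For the direction, alternates west ↔ east: west, east, west, east, west, east, west → east.
Second component: −2 each step; 65, 63, 61, 59, 57, 55, 53 → 51.
Putting it together: east51.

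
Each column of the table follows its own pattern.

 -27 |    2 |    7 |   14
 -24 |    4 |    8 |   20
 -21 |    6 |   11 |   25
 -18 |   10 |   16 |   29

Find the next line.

First component goes -27, -24, -21, -18 → -15 (+3 each step).
Second component: 2, 4, 6, 10 → 16 (each term is the sum of the two before it).
Third component: differences are 1, 3, 5, … (increasing by 2 each time), so 7, 8, 11, 16 → 23.
Fourth component: differences are 6, 5, 4, … (decreasing by 1 each time); 14, 20, 25, 29 → 32.
So the next line is -15  16  23  32.

-15  16  23  32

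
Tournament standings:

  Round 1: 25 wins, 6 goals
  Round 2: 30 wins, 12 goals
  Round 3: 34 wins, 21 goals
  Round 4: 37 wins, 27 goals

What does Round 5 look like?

39 wins, 36 goals

Wins: differences are 5, 4, 3, … (decreasing by 1 each time), so 25, 30, 34, 37 → 39.
Goals — alternating steps +6, +9, +6, +9, …: 6, 12, 21, 27 → 36.
Combining the parts gives 39 wins, 36 goals.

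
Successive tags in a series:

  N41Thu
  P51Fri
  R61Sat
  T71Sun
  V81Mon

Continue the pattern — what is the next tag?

For the letter, letters move forward 2 places in the alphabet: N, P, R, T, V → X.
Second component: +10 each step, so 41, 51, 61, 71, 81 → 91.
Day: Thu, Fri, Sat, Sun, Mon → Tue (runs through the weekdays Mon→Sun).
Combining the parts gives X91Tue.

X91Tue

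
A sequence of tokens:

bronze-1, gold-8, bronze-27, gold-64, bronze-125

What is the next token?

Rank: alternates bronze ↔ gold, so bronze, gold, bronze, gold, bronze → gold.
Second component — perfect cubes: 1³, 2³, 3³, …: 1, 8, 27, 64, 125 → 216.
Putting it together: gold-216.

gold-216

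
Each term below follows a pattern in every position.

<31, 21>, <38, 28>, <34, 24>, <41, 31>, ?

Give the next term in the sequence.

<37, 27>

First entry: alternating steps +7, −4, +7, −4, …; 31, 38, 34, 41 → 37.
Second entry: always 10 less than the first entry; 21, 28, 24, 31 → 27.
So the next term is <37, 27>.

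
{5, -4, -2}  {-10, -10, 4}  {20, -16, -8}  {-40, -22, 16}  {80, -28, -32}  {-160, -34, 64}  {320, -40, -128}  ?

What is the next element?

First entry — ×(-2) each step: 5, -10, 20, -40, 80, -160, 320 → -640.
Second entry: −6 each step, so -4, -10, -16, -22, -28, -34, -40 → -46.
Third entry: -2, 4, -8, 16, -32, 64, -128 → 256 (×(-2) each step).
Putting it together: {-640, -46, 256}.

{-640, -46, 256}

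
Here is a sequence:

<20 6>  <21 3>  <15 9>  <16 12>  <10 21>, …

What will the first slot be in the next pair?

First slot: alternating steps +1, −6, +1, −6, …, so 20, 21, 15, 16, 10 → 11.

11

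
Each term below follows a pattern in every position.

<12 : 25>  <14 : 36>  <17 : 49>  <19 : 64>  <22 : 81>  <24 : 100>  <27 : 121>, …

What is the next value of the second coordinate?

Second coordinate — perfect squares: 5², 6², 7², …: 25, 36, 49, 64, 81, 100, 121 → 144.

144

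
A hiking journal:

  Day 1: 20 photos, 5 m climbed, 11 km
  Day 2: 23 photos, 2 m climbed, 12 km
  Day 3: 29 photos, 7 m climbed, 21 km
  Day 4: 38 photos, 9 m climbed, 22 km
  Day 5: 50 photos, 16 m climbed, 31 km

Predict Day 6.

Photos: differences are 3, 6, 9, … (increasing by 3 each time), so 20, 23, 29, 38, 50 → 65.
M climbed — each term is the sum of the two before it: 5, 2, 7, 9, 16 → 25.
Km goes 11, 12, 21, 22, 31 → 32 (alternating steps +1, +9, +1, +9, …).
Putting it together: 65 photos, 25 m climbed, 32 km.

65 photos, 25 m climbed, 32 km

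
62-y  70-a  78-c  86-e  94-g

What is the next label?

First component: +8 each step; 62, 70, 78, 86, 94 → 102.
Letter: y, a, c, e, g → i (letters move forward 2 places in the alphabet, wrapping Z→A).
So the next label is 102-i.

102-i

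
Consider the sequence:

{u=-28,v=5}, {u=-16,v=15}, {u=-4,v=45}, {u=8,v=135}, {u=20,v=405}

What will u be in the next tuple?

U goes -28, -16, -4, 8, 20 → 32 (+12 each step).
V — ×3 each step: 5, 15, 45, 135, 405 → 1215.

32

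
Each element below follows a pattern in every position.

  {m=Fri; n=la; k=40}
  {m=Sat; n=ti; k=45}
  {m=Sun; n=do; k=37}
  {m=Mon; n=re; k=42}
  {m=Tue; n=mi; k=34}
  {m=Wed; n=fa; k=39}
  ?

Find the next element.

M — runs through the weekdays Mon→Sun: Fri, Sat, Sun, Mon, Tue, Wed → Thu.
For the n, runs through the solfège scale do→ti: la, ti, do, re, mi, fa → sol.
K: alternating steps +5, −8, +5, −8, …; 40, 45, 37, 42, 34, 39 → 31.
So the next element is {m=Thu; n=sol; k=31}.

{m=Thu; n=sol; k=31}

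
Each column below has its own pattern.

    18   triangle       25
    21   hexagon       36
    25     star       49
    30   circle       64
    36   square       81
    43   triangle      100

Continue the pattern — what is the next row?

First component: 18, 21, 25, 30, 36, 43 → 51 (differences are 3, 4, 5, … (increasing by 1 each time)).
For the shape, repeats triangle → hexagon → star → circle → square: triangle, hexagon, star, circle, square, triangle → hexagon.
Third component goes 25, 36, 49, 64, 81, 100 → 121 (perfect squares: 5², 6², 7², …).
So the next row is 51  hexagon  121.

51  hexagon  121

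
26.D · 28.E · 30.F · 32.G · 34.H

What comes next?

36.I

For the first component, +2 each step: 26, 28, 30, 32, 34 → 36.
Letter: letters move forward 1 place in the alphabet, so D, E, F, G, H → I.
So the next label is 36.I.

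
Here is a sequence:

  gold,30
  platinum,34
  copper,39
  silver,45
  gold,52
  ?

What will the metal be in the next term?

Metal: repeats gold → platinum → copper → silver; gold, platinum, copper, silver, gold → platinum.

platinum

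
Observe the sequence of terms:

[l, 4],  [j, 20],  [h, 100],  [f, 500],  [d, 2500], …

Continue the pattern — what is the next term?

Letter: l, j, h, f, d → b (letters move back 2 places in the alphabet).
Second slot goes 4, 20, 100, 500, 2500 → 12500 (×5 each step).
So the next term is [b, 12500].

[b, 12500]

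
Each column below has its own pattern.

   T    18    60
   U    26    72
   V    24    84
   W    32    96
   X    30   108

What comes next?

Letter: T, U, V, W, X → Y (letters move forward 1 place in the alphabet).
Second component — alternating steps +8, −2, +8, −2, …: 18, 26, 24, 32, 30 → 38.
Third component: 60, 72, 84, 96, 108 → 120 (+12 each step).
Combining the parts gives Y  38  120.

Y  38  120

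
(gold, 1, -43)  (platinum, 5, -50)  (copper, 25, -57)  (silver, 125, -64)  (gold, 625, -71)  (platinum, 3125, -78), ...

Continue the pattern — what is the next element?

Metal — repeats gold → platinum → copper → silver: gold, platinum, copper, silver, gold, platinum → copper.
Second value: 1, 5, 25, 125, 625, 3125 → 15625 (×5 each step).
Third value — −7 each step: -43, -50, -57, -64, -71, -78 → -85.
Putting it together: (copper, 15625, -85).

(copper, 15625, -85)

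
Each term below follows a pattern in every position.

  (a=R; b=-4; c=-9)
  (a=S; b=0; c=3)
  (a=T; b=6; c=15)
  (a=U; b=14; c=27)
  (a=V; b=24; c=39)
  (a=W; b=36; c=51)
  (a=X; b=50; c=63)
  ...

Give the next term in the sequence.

(a=Y; b=66; c=75)

A goes R, S, T, U, V, W, X → Y (letters move forward 1 place in the alphabet).
B: differences are 4, 6, 8, … (increasing by 2 each time); -4, 0, 6, 14, 24, 36, 50 → 66.
C: +12 each step, so -9, 3, 15, 27, 39, 51, 63 → 75.
Putting it together: (a=Y; b=66; c=75).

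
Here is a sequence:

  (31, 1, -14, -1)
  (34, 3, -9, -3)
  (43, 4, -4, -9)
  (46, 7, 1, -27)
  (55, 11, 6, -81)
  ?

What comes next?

First component goes 31, 34, 43, 46, 55 → 58 (alternating steps +3, +9, +3, +9, …).
Second component: each term is the sum of the two before it, so 1, 3, 4, 7, 11 → 18.
Third component: +5 each step, so -14, -9, -4, 1, 6 → 11.
Fourth component: ×3 each step; -1, -3, -9, -27, -81 → -243.
Combining the parts gives (58, 18, 11, -243).

(58, 18, 11, -243)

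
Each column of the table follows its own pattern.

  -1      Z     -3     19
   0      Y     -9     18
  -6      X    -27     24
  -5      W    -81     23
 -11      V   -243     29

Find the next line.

-10  U  -729  28

First component: -1, 0, -6, -5, -11 → -10 (alternating steps +1, −6, +1, −6, …).
Letter: Z, Y, X, W, V → U (letters move back 1 place in the alphabet).
For the third component, ×3 each step: -3, -9, -27, -81, -243 → -729.
Fourth component goes 19, 18, 24, 23, 29 → 28 (together with the first component always sums to 18).
Putting it together: -10  U  -729  28.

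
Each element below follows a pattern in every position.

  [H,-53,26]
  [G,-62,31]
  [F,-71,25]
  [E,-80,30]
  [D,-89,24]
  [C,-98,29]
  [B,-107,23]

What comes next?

Letter: letters move back 1 place in the alphabet, so H, G, F, E, D, C, B → A.
Second part goes -53, -62, -71, -80, -89, -98, -107 → -116 (−9 each step).
Third part: alternating steps +5, −6, +5, −6, …; 26, 31, 25, 30, 24, 29, 23 → 28.
Combining the parts gives [A,-116,28].

[A,-116,28]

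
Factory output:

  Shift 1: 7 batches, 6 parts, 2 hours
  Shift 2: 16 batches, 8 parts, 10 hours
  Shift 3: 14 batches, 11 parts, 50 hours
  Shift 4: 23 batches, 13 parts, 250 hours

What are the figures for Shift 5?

21 batches, 16 parts, 1250 hours

Batches: alternating steps +9, −2, +9, −2, …; 7, 16, 14, 23 → 21.
Parts: 6, 8, 11, 13 → 16 (alternating steps +2, +3, +2, +3, …).
Hours — ×5 each step: 2, 10, 50, 250 → 1250.
Putting it together: 21 batches, 16 parts, 1250 hours.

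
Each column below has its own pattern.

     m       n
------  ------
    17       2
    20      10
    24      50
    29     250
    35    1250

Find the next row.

42  6250

Column m: 17, 20, 24, 29, 35 → 42 (differences are 3, 4, 5, … (increasing by 1 each time)).
For the column n, ×5 each step: 2, 10, 50, 250, 1250 → 6250.
Putting it together: 42  6250.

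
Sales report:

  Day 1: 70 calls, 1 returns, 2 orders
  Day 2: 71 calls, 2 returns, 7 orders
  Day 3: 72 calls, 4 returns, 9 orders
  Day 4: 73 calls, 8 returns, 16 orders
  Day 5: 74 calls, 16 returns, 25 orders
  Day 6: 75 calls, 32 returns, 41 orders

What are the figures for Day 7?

Calls: 70, 71, 72, 73, 74, 75 → 76 (+1 each step).
Returns: ×2 each step, so 1, 2, 4, 8, 16, 32 → 64.
Orders: each term is the sum of the two before it; 2, 7, 9, 16, 25, 41 → 66.
Putting it together: 76 calls, 64 returns, 66 orders.

76 calls, 64 returns, 66 orders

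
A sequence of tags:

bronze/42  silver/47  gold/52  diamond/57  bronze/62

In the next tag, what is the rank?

For the rank, repeats bronze → silver → gold → diamond: bronze, silver, gold, diamond, bronze → silver.
Second component: 42, 47, 52, 57, 62 → 67 (+5 each step).

silver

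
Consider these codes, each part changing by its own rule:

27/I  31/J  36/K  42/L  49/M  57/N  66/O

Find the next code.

76/P

First component: 27, 31, 36, 42, 49, 57, 66 → 76 (differences are 4, 5, 6, … (increasing by 1 each time)).
Letter goes I, J, K, L, M, N, O → P (letters move forward 1 place in the alphabet).
Combining the parts gives 76/P.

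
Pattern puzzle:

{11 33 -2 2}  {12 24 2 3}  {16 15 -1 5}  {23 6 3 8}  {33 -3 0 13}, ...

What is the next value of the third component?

4

Third component: alternating steps +4, −3, +4, −3, …, so -2, 2, -1, 3, 0 → 4.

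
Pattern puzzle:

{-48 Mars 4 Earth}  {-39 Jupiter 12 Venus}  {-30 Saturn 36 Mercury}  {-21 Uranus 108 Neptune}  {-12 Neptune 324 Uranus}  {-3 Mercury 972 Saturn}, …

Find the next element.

{6 Venus 2916 Jupiter}

First value goes -48, -39, -30, -21, -12, -3 → 6 (+9 each step).
For the first planet, runs through the planets Mercury→Neptune: Mars, Jupiter, Saturn, Uranus, Neptune, Mercury → Venus.
Third value: ×3 each step; 4, 12, 36, 108, 324, 972 → 2916.
Second planet — runs backward through the planets Mercury→Neptune: Earth, Venus, Mercury, Neptune, Uranus, Saturn → Jupiter.
Putting it together: {6 Venus 2916 Jupiter}.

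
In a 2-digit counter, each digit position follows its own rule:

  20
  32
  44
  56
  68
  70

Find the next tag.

First digit: 2, 3, 4, 5, 6, 7 → 8 (+1 each step, mod 10).
Second digit: +2 each step, mod 10, so 0, 2, 4, 6, 8, 0 → 2.
So the next tag is 82.

82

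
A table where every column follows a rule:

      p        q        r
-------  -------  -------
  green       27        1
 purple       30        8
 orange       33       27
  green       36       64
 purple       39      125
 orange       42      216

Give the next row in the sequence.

Column p goes green, purple, orange, green, purple, orange → green (repeats green → purple → orange).
Column q goes 27, 30, 33, 36, 39, 42 → 45 (+3 each step).
Column r: perfect cubes: 1³, 2³, 3³, …, so 1, 8, 27, 64, 125, 216 → 343.
Putting it together: green  45  343.

green  45  343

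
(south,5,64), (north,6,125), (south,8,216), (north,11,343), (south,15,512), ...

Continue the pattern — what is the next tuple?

For the direction, alternates south ↔ north: south, north, south, north, south → north.
For the second component, differences are 1, 2, 3, … (increasing by 1 each time): 5, 6, 8, 11, 15 → 20.
Third component: perfect cubes: 4³, 5³, 6³, …; 64, 125, 216, 343, 512 → 729.
Putting it together: (north,20,729).

(north,20,729)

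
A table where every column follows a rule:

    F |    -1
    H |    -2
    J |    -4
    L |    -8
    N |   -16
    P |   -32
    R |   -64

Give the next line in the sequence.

Letter: F, H, J, L, N, P, R → T (letters move forward 2 places in the alphabet).
Second component goes -1, -2, -4, -8, -16, -32, -64 → -128 (×2 each step).
Putting it together: T  -128.

T  -128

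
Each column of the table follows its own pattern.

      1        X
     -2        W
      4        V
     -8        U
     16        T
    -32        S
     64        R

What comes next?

-128  Q

First component: ×(-2) each step; 1, -2, 4, -8, 16, -32, 64 → -128.
Letter — letters move back 1 place in the alphabet: X, W, V, U, T, S, R → Q.
So the next line is -128  Q.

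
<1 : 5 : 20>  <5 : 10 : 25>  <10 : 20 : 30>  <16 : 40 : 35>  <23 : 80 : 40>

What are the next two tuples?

<31 : 160 : 45>, <40 : 320 : 50>

First part: differences are 4, 5, 6, … (increasing by 1 each time), so 1, 5, 10, 16, 23 → 31 → 40.
Second part: ×2 each step; 5, 10, 20, 40, 80 → 160 → 320.
Third part goes 20, 25, 30, 35, 40 → 45 → 50 (+5 each step).
Putting the parts together: <31 : 160 : 45> and then <40 : 320 : 50>.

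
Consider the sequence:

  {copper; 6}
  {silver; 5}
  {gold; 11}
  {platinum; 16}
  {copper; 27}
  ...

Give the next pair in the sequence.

Metal goes copper, silver, gold, platinum, copper → silver (repeats copper → silver → gold → platinum).
Second part — each term is the sum of the two before it: 6, 5, 11, 16, 27 → 43.
Putting it together: {silver; 43}.

{silver; 43}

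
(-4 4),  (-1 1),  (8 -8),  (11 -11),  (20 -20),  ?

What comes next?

For the first component, alternating steps +3, +9, +3, +9, …: -4, -1, 8, 11, 20 → 23.
Second component: 4, 1, -8, -11, -20 → -23 (always the negative of the first component).
Combining the parts gives (23 -23).

(23 -23)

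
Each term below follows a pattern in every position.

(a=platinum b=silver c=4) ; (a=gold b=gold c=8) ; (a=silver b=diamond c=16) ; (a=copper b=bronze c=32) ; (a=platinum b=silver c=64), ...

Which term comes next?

A: platinum, gold, silver, copper, platinum → gold (repeats platinum → gold → silver → copper).
For the b, repeats silver → gold → diamond → bronze: silver, gold, diamond, bronze, silver → gold.
C — ×2 each step: 4, 8, 16, 32, 64 → 128.
So the next term is (a=gold b=gold c=128).

(a=gold b=gold c=128)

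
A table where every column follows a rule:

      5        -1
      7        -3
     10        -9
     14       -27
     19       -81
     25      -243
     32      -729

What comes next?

First component — differences are 2, 3, 4, … (increasing by 1 each time): 5, 7, 10, 14, 19, 25, 32 → 40.
Second component — ×3 each step: -1, -3, -9, -27, -81, -243, -729 → -2187.
Putting it together: 40  -2187.

40  -2187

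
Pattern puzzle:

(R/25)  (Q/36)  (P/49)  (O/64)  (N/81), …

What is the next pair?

(M/100)

Letter: R, Q, P, O, N → M (letters move back 1 place in the alphabet).
Second value — perfect squares: 5², 6², 7², …: 25, 36, 49, 64, 81 → 100.
So the next pair is (M/100).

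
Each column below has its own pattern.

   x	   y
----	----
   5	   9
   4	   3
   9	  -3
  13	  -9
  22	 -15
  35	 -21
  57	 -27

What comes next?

Column x: each term is the sum of the two before it; 5, 4, 9, 13, 22, 35, 57 → 92.
For the column y, −6 each step: 9, 3, -3, -9, -15, -21, -27 → -33.
Putting it together: 92  -33.

92  -33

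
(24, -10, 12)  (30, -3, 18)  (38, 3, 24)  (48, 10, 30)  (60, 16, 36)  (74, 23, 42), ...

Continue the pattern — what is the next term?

For the first entry, differences are 6, 8, 10, … (increasing by 2 each time): 24, 30, 38, 48, 60, 74 → 90.
Second entry — alternating steps +7, +6, +7, +6, …: -10, -3, 3, 10, 16, 23 → 29.
For the third entry, +6 each step: 12, 18, 24, 30, 36, 42 → 48.
Combining the parts gives (90, 29, 48).

(90, 29, 48)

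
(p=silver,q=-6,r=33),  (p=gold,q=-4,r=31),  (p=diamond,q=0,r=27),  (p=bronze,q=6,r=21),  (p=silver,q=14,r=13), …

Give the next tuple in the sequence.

(p=gold,q=24,r=3)

P: repeats silver → gold → diamond → bronze; silver, gold, diamond, bronze, silver → gold.
Q: -6, -4, 0, 6, 14 → 24 (differences are 2, 4, 6, … (increasing by 2 each time)).
R: 33, 31, 27, 21, 13 → 3 (together with the q always sums to 27).
So the next tuple is (p=gold,q=24,r=3).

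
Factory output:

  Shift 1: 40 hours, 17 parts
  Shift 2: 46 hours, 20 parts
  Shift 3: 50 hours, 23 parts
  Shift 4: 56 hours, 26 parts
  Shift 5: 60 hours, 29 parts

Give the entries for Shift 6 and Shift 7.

For the hours, alternating steps +6, +4, +6, +4, …: 40, 46, 50, 56, 60 → 66 → 70.
Parts: 17, 20, 23, 26, 29 → 32 → 35 (+3 each step).
Putting the parts together: 66 hours, 32 parts and then 70 hours, 35 parts.

66 hours, 32 parts; 70 hours, 35 parts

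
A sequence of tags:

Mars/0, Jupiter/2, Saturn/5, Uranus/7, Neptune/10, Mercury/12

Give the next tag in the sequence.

Venus/15

Planet: Mars, Jupiter, Saturn, Uranus, Neptune, Mercury → Venus (runs through the planets Mercury→Neptune).
Second component — alternating steps +2, +3, +2, +3, …: 0, 2, 5, 7, 10, 12 → 15.
Putting it together: Venus/15.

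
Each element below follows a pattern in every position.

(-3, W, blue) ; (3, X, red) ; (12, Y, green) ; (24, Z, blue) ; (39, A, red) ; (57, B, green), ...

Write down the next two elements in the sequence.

First slot — differences are 6, 9, 12, … (increasing by 3 each time): -3, 3, 12, 24, 39, 57 → 78 → 102.
For the letter, letters move forward 1 place in the alphabet, wrapping Z→A: W, X, Y, Z, A, B → C → D.
Colour goes blue, red, green, blue, red, green → blue → red (repeats blue → red → green).
So the next two elements are (78, C, blue) and (102, D, red).

(78, C, blue), (102, D, red)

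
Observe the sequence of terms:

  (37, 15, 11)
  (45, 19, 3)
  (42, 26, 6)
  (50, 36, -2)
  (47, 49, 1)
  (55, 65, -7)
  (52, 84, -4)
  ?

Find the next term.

First coordinate: alternating steps +8, −3, +8, −3, …, so 37, 45, 42, 50, 47, 55, 52 → 60.
Second coordinate: 15, 19, 26, 36, 49, 65, 84 → 106 (differences are 4, 7, 10, … (increasing by 3 each time)).
Third coordinate — together with the first coordinate always sums to 48: 11, 3, 6, -2, 1, -7, -4 → -12.
Putting it together: (60, 106, -12).

(60, 106, -12)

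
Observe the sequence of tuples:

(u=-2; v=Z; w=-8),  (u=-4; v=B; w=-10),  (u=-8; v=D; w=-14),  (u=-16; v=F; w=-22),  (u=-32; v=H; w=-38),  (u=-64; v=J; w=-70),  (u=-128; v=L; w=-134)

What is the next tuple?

U goes -2, -4, -8, -16, -32, -64, -128 → -256 (×2 each step).
V: Z, B, D, F, H, J, L → N (letters move forward 2 places in the alphabet, wrapping Z→A).
W: always 6 less than the u, so -8, -10, -14, -22, -38, -70, -134 → -262.
So the next tuple is (u=-256; v=N; w=-262).

(u=-256; v=N; w=-262)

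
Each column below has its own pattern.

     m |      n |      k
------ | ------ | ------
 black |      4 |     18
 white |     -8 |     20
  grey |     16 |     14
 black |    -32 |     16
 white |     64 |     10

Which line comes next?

For the column m, repeats black → white → grey: black, white, grey, black, white → grey.
Column n: ×(-2) each step, so 4, -8, 16, -32, 64 → -128.
Column k: alternating steps +2, −6, +2, −6, …; 18, 20, 14, 16, 10 → 12.
So the next line is grey  -128  12.

grey  -128  12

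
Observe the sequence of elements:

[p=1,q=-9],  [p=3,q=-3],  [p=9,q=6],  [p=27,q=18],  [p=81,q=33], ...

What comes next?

[p=243,q=51]

P — ×3 each step: 1, 3, 9, 27, 81 → 243.
Q: -9, -3, 6, 18, 33 → 51 (differences are 6, 9, 12, … (increasing by 3 each time)).
Combining the parts gives [p=243,q=51].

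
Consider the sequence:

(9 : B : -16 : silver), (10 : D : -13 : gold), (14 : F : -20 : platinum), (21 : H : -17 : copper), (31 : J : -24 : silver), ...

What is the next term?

For the first part, differences are 1, 4, 7, … (increasing by 3 each time): 9, 10, 14, 21, 31 → 44.
Letter: B, D, F, H, J → L (letters move forward 2 places in the alphabet).
Third part goes -16, -13, -20, -17, -24 → -21 (alternating steps +3, −7, +3, −7, …).
Metal goes silver, gold, platinum, copper, silver → gold (repeats silver → gold → platinum → copper).
Putting it together: (44 : L : -21 : gold).

(44 : L : -21 : gold)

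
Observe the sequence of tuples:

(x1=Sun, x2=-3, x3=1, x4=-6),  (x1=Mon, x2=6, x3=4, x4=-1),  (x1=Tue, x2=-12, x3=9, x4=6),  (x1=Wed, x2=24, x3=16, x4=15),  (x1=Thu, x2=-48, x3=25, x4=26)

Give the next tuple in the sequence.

(x1=Fri, x2=96, x3=36, x4=39)

X1: runs through the weekdays Mon→Sun; Sun, Mon, Tue, Wed, Thu → Fri.
X2: ×(-2) each step; -3, 6, -12, 24, -48 → 96.
X3: perfect squares: 1², 2², 3², …; 1, 4, 9, 16, 25 → 36.
X4: differences are 5, 7, 9, … (increasing by 2 each time); -6, -1, 6, 15, 26 → 39.
Combining the parts gives (x1=Fri, x2=96, x3=36, x4=39).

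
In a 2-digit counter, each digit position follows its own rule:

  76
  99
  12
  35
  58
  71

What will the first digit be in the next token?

9

First digit: 7, 9, 1, 3, 5, 7 → 9 (+2 each step, mod 10).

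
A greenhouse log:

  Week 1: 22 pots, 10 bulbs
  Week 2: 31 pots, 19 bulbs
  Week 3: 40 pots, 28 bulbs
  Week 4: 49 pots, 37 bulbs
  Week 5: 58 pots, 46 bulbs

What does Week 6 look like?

67 pots, 55 bulbs

Pots: +9 each step; 22, 31, 40, 49, 58 → 67.
For the bulbs, always 12 less than the pots: 10, 19, 28, 37, 46 → 55.
Putting it together: 67 pots, 55 bulbs.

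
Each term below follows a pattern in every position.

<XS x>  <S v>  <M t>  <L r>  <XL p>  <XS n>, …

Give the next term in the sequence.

Size goes XS, S, M, L, XL, XS → S (repeats XS → S → M → L → XL).
Letter goes x, v, t, r, p, n → l (letters move back 2 places in the alphabet).
Combining the parts gives <S l>.

<S l>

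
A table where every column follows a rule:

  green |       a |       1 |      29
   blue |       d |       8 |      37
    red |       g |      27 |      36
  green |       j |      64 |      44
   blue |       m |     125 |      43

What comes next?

Colour goes green, blue, red, green, blue → red (repeats green → blue → red).
Letter — letters move forward 3 places in the alphabet: a, d, g, j, m → p.
Third component: perfect cubes: 1³, 2³, 3³, …; 1, 8, 27, 64, 125 → 216.
Fourth component goes 29, 37, 36, 44, 43 → 51 (alternating steps +8, −1, +8, −1, …).
Combining the parts gives red  p  216  51.

red  p  216  51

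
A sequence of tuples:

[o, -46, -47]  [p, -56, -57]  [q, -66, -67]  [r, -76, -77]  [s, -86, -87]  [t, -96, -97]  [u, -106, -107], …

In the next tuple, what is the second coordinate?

For the second coordinate, −10 each step: -46, -56, -66, -76, -86, -96, -106 → -116.

-116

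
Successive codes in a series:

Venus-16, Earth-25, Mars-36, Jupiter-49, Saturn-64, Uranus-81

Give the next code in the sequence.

Planet: Venus, Earth, Mars, Jupiter, Saturn, Uranus → Neptune (runs through the planets Mercury→Neptune).
Second component: perfect squares: 4², 5², 6², …; 16, 25, 36, 49, 64, 81 → 100.
Putting it together: Neptune-100.

Neptune-100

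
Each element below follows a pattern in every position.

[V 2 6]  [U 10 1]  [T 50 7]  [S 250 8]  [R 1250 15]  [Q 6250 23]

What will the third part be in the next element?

Third part: each term is the sum of the two before it, so 6, 1, 7, 8, 15, 23 → 38.

38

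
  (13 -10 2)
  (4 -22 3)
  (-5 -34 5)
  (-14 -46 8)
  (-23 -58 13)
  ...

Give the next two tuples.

(-32 -70 21), (-41 -82 34)

For the first component, −9 each step: 13, 4, -5, -14, -23 → -32 → -41.
Second component: −12 each step, so -10, -22, -34, -46, -58 → -70 → -82.
For the third component, each term is the sum of the two before it: 2, 3, 5, 8, 13 → 21 → 34.
So the next two tuples are (-32 -70 21) and (-41 -82 34).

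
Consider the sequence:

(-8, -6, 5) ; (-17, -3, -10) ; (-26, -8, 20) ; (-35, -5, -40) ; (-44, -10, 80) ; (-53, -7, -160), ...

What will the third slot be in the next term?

Third slot — ×(-2) each step: 5, -10, 20, -40, 80, -160 → 320.

320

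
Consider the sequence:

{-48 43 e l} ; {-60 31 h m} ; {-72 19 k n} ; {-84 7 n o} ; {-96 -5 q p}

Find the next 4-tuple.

First entry: −12 each step, so -48, -60, -72, -84, -96 → -108.
For the second entry, −12 each step: 43, 31, 19, 7, -5 → -17.
First letter goes e, h, k, n, q → t (letters move forward 3 places in the alphabet).
Second letter goes l, m, n, o, p → q (letters move forward 1 place in the alphabet).
Combining the parts gives {-108 -17 t q}.

{-108 -17 t q}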